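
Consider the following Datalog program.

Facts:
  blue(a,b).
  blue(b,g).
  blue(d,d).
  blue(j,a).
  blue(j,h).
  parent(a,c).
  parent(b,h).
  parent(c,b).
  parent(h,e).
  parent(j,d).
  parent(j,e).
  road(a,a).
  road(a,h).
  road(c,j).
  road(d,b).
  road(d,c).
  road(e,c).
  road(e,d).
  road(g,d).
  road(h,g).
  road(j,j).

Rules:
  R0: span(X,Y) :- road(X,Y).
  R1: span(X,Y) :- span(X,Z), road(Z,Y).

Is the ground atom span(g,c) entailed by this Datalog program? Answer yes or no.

yes

round 1: derive span(a,a) via R0 from road(a,a)
round 1: derive span(a,h) via R0 from road(a,h)
round 1: derive span(c,j) via R0 from road(c,j)
round 1: derive span(d,b) via R0 from road(d,b)
round 1: derive span(d,c) via R0 from road(d,c)
round 1: derive span(e,c) via R0 from road(e,c)
round 1: derive span(e,d) via R0 from road(e,d)
round 1: derive span(g,d) via R0 from road(g,d)
round 1: derive span(h,g) via R0 from road(h,g)
round 1: derive span(j,j) via R0 from road(j,j)
round 2: derive span(a,g) via R1 from span(a,h), road(h,g)
round 2: derive span(d,j) via R1 from span(d,c), road(c,j)
round 2: derive span(e,b) via R1 from span(e,d), road(d,b)
round 2: derive span(e,j) via R1 from span(e,c), road(c,j)
round 2: derive span(g,b) via R1 from span(g,d), road(d,b)
round 2: derive span(g,c) via R1 from span(g,d), road(d,c)
round 2: derive span(h,d) via R1 from span(h,g), road(g,d)
round 3: derive span(a,d) via R1 from span(a,g), road(g,d)
round 3: derive span(g,j) via R1 from span(g,c), road(c,j)
round 3: derive span(h,b) via R1 from span(h,d), road(d,b)
round 3: derive span(h,c) via R1 from span(h,d), road(d,c)
round 4: derive span(a,b) via R1 from span(a,d), road(d,b)
round 4: derive span(a,c) via R1 from span(a,d), road(d,c)
round 4: derive span(h,j) via R1 from span(h,c), road(c,j)
round 5: derive span(a,j) via R1 from span(a,c), road(c,j)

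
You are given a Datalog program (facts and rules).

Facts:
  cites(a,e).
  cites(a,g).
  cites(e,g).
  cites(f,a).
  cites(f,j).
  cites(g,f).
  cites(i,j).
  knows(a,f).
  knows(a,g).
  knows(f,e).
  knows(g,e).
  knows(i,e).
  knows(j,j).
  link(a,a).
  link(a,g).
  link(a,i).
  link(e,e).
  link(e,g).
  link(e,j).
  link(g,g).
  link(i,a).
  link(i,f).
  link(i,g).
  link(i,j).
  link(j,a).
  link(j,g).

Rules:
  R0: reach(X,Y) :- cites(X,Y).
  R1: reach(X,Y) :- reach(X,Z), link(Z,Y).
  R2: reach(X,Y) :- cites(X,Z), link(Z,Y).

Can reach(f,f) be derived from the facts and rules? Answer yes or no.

round 1: derive reach(a,e) via R0 from cites(a,e)
round 1: derive reach(a,g) via R0 from cites(a,g)
round 1: derive reach(e,g) via R0 from cites(e,g)
round 1: derive reach(f,a) via R0 from cites(f,a)
round 1: derive reach(f,j) via R0 from cites(f,j)
round 1: derive reach(g,f) via R0 from cites(g,f)
round 1: derive reach(i,j) via R0 from cites(i,j)
round 1: derive reach(a,j) via R2 from cites(a,e), link(e,j)
round 1: derive reach(f,g) via R2 from cites(f,a), link(a,g)
round 1: derive reach(f,i) via R2 from cites(f,a), link(a,i)
round 1: derive reach(i,a) via R2 from cites(i,j), link(j,a)
round 1: derive reach(i,g) via R2 from cites(i,j), link(j,g)
round 2: derive reach(a,a) via R1 from reach(a,j), link(j,a)
round 2: derive reach(f,f) via R1 from reach(f,i), link(i,f)
round 2: derive reach(i,i) via R1 from reach(i,a), link(a,i)
round 3: derive reach(a,i) via R1 from reach(a,a), link(a,i)
round 3: derive reach(i,f) via R1 from reach(i,i), link(i,f)
round 4: derive reach(a,f) via R1 from reach(a,i), link(i,f)

yes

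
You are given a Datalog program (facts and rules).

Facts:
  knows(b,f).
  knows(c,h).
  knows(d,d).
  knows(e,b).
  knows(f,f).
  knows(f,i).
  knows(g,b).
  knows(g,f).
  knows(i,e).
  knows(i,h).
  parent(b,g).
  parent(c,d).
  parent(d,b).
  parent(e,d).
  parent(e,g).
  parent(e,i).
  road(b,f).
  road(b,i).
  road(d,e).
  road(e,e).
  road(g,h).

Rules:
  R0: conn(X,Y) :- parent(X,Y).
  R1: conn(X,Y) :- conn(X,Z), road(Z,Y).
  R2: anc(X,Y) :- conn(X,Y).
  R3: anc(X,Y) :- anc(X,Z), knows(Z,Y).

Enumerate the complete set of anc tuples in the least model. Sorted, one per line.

round 1: derive conn(b,g) via R0 from parent(b,g)
round 1: derive conn(c,d) via R0 from parent(c,d)
round 1: derive conn(d,b) via R0 from parent(d,b)
round 1: derive conn(e,d) via R0 from parent(e,d)
round 1: derive conn(e,g) via R0 from parent(e,g)
round 1: derive conn(e,i) via R0 from parent(e,i)
round 2: derive conn(b,h) via R1 from conn(b,g), road(g,h)
round 2: derive conn(c,e) via R1 from conn(c,d), road(d,e)
round 2: derive conn(d,f) via R1 from conn(d,b), road(b,f)
round 2: derive conn(d,i) via R1 from conn(d,b), road(b,i)
round 2: derive conn(e,e) via R1 from conn(e,d), road(d,e)
round 2: derive conn(e,h) via R1 from conn(e,g), road(g,h)
round 2: derive anc(b,g) via R2 from conn(b,g)
round 2: derive anc(c,d) via R2 from conn(c,d)
round 2: derive anc(d,b) via R2 from conn(d,b)
round 2: derive anc(e,d) via R2 from conn(e,d)
round 2: derive anc(e,g) via R2 from conn(e,g)
round 2: derive anc(e,i) via R2 from conn(e,i)
round 3: derive anc(b,h) via R2 from conn(b,h)
round 3: derive anc(c,e) via R2 from conn(c,e)
round 3: derive anc(d,f) via R2 from conn(d,f)
round 3: derive anc(d,i) via R2 from conn(d,i)
round 3: derive anc(e,e) via R2 from conn(e,e)
round 3: derive anc(e,h) via R2 from conn(e,h)
round 3: derive anc(b,b) via R3 from anc(b,g), knows(g,b)
round 3: derive anc(b,f) via R3 from anc(b,g), knows(g,f)
round 3: derive anc(e,b) via R3 from anc(e,g), knows(g,b)
round 3: derive anc(e,f) via R3 from anc(e,g), knows(g,f)
round 4: derive anc(b,i) via R3 from anc(b,f), knows(f,i)
round 4: derive anc(c,b) via R3 from anc(c,e), knows(e,b)
round 4: derive anc(d,e) via R3 from anc(d,i), knows(i,e)
round 4: derive anc(d,h) via R3 from anc(d,i), knows(i,h)
round 5: derive anc(b,e) via R3 from anc(b,i), knows(i,e)
round 5: derive anc(c,f) via R3 from anc(c,b), knows(b,f)
round 6: derive anc(c,i) via R3 from anc(c,f), knows(f,i)
round 7: derive anc(c,h) via R3 from anc(c,i), knows(i,h)

anc(b,b)
anc(b,e)
anc(b,f)
anc(b,g)
anc(b,h)
anc(b,i)
anc(c,b)
anc(c,d)
anc(c,e)
anc(c,f)
anc(c,h)
anc(c,i)
anc(d,b)
anc(d,e)
anc(d,f)
anc(d,h)
anc(d,i)
anc(e,b)
anc(e,d)
anc(e,e)
anc(e,f)
anc(e,g)
anc(e,h)
anc(e,i)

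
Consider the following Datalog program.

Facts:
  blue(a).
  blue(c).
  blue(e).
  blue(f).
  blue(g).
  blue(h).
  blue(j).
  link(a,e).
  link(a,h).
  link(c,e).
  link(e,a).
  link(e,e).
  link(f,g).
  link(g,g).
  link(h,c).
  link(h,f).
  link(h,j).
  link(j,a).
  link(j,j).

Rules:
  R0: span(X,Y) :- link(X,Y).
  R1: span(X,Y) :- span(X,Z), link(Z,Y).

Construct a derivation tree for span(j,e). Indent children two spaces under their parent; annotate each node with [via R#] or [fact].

round 1: derive span(a,e) via R0 from link(a,e)
round 1: derive span(a,h) via R0 from link(a,h)
round 1: derive span(c,e) via R0 from link(c,e)
round 1: derive span(e,a) via R0 from link(e,a)
round 1: derive span(e,e) via R0 from link(e,e)
round 1: derive span(f,g) via R0 from link(f,g)
round 1: derive span(g,g) via R0 from link(g,g)
round 1: derive span(h,c) via R0 from link(h,c)
round 1: derive span(h,f) via R0 from link(h,f)
round 1: derive span(h,j) via R0 from link(h,j)
round 1: derive span(j,a) via R0 from link(j,a)
round 1: derive span(j,j) via R0 from link(j,j)
round 2: derive span(a,a) via R1 from span(a,e), link(e,a)
round 2: derive span(a,c) via R1 from span(a,h), link(h,c)
round 2: derive span(a,f) via R1 from span(a,h), link(h,f)
round 2: derive span(a,j) via R1 from span(a,h), link(h,j)
round 2: derive span(c,a) via R1 from span(c,e), link(e,a)
round 2: derive span(e,h) via R1 from span(e,a), link(a,h)
round 2: derive span(h,a) via R1 from span(h,j), link(j,a)
round 2: derive span(h,e) via R1 from span(h,c), link(c,e)
round 2: derive span(h,g) via R1 from span(h,f), link(f,g)
round 2: derive span(j,e) via R1 from span(j,a), link(a,e)
round 2: derive span(j,h) via R1 from span(j,a), link(a,h)
round 3: derive span(a,g) via R1 from span(a,f), link(f,g)
round 3: derive span(c,h) via R1 from span(c,a), link(a,h)
round 3: derive span(e,c) via R1 from span(e,h), link(h,c)
round 3: derive span(e,f) via R1 from span(e,h), link(h,f)
round 3: derive span(e,j) via R1 from span(e,h), link(h,j)
round 3: derive span(h,h) via R1 from span(h,a), link(a,h)
round 3: derive span(j,c) via R1 from span(j,h), link(h,c)
round 3: derive span(j,f) via R1 from span(j,h), link(h,f)
round 4: derive span(c,c) via R1 from span(c,h), link(h,c)
round 4: derive span(c,f) via R1 from span(c,h), link(h,f)
round 4: derive span(c,j) via R1 from span(c,h), link(h,j)
round 4: derive span(e,g) via R1 from span(e,f), link(f,g)
round 4: derive span(j,g) via R1 from span(j,f), link(f,g)
round 5: derive span(c,g) via R1 from span(c,f), link(f,g)

span(j,e)  [via R1]
  span(j,a)  [via R0]
    link(j,a)  [fact]
  link(a,e)  [fact]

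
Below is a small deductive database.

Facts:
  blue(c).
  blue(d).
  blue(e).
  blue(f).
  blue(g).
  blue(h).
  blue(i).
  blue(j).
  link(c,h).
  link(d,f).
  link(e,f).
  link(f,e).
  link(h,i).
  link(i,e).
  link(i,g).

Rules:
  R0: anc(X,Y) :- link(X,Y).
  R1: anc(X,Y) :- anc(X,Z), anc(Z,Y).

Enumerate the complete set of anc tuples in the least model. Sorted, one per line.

round 1: derive anc(c,h) via R0 from link(c,h)
round 1: derive anc(d,f) via R0 from link(d,f)
round 1: derive anc(e,f) via R0 from link(e,f)
round 1: derive anc(f,e) via R0 from link(f,e)
round 1: derive anc(h,i) via R0 from link(h,i)
round 1: derive anc(i,e) via R0 from link(i,e)
round 1: derive anc(i,g) via R0 from link(i,g)
round 2: derive anc(c,i) via R1 from anc(c,h), anc(h,i)
round 2: derive anc(d,e) via R1 from anc(d,f), anc(f,e)
round 2: derive anc(e,e) via R1 from anc(e,f), anc(f,e)
round 2: derive anc(f,f) via R1 from anc(f,e), anc(e,f)
round 2: derive anc(h,e) via R1 from anc(h,i), anc(i,e)
round 2: derive anc(h,g) via R1 from anc(h,i), anc(i,g)
round 2: derive anc(i,f) via R1 from anc(i,e), anc(e,f)
round 3: derive anc(c,e) via R1 from anc(c,h), anc(h,e)
round 3: derive anc(c,f) via R1 from anc(c,i), anc(i,f)
round 3: derive anc(c,g) via R1 from anc(c,h), anc(h,g)
round 3: derive anc(h,f) via R1 from anc(h,e), anc(e,f)

anc(c,e)
anc(c,f)
anc(c,g)
anc(c,h)
anc(c,i)
anc(d,e)
anc(d,f)
anc(e,e)
anc(e,f)
anc(f,e)
anc(f,f)
anc(h,e)
anc(h,f)
anc(h,g)
anc(h,i)
anc(i,e)
anc(i,f)
anc(i,g)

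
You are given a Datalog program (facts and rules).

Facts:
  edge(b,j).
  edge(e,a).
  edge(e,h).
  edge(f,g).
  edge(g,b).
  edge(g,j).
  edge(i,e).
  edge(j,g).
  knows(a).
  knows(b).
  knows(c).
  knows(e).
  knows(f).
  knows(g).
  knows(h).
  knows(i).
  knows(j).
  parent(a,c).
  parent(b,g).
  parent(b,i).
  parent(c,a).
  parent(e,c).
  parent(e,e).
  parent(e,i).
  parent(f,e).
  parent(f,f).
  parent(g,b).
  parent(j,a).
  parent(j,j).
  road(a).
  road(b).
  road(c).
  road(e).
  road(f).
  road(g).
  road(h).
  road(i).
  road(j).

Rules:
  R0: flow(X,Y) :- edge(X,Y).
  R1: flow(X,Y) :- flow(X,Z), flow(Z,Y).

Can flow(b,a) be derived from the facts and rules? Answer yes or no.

round 1: derive flow(b,j) via R0 from edge(b,j)
round 1: derive flow(e,a) via R0 from edge(e,a)
round 1: derive flow(e,h) via R0 from edge(e,h)
round 1: derive flow(f,g) via R0 from edge(f,g)
round 1: derive flow(g,b) via R0 from edge(g,b)
round 1: derive flow(g,j) via R0 from edge(g,j)
round 1: derive flow(i,e) via R0 from edge(i,e)
round 1: derive flow(j,g) via R0 from edge(j,g)
round 2: derive flow(b,g) via R1 from flow(b,j), flow(j,g)
round 2: derive flow(f,b) via R1 from flow(f,g), flow(g,b)
round 2: derive flow(f,j) via R1 from flow(f,g), flow(g,j)
round 2: derive flow(g,g) via R1 from flow(g,j), flow(j,g)
round 2: derive flow(i,a) via R1 from flow(i,e), flow(e,a)
round 2: derive flow(i,h) via R1 from flow(i,e), flow(e,h)
round 2: derive flow(j,b) via R1 from flow(j,g), flow(g,b)
round 2: derive flow(j,j) via R1 from flow(j,g), flow(g,j)
round 3: derive flow(b,b) via R1 from flow(b,g), flow(g,b)

no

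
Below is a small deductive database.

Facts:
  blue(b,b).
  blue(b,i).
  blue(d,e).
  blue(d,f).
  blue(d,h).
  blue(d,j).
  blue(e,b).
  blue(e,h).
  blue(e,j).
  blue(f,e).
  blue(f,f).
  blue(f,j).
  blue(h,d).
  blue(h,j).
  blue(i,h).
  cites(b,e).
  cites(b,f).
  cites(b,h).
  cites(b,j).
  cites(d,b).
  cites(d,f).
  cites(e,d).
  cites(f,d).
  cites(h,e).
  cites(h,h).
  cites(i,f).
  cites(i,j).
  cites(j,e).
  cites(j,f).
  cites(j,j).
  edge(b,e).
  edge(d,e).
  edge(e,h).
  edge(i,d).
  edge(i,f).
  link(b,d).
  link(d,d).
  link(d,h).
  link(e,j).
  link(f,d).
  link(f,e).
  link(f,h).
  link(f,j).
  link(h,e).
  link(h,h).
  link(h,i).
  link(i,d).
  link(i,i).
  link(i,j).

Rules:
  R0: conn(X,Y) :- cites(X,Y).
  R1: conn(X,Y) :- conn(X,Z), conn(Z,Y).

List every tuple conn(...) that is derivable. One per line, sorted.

round 1: derive conn(b,e) via R0 from cites(b,e)
round 1: derive conn(b,f) via R0 from cites(b,f)
round 1: derive conn(b,h) via R0 from cites(b,h)
round 1: derive conn(b,j) via R0 from cites(b,j)
round 1: derive conn(d,b) via R0 from cites(d,b)
round 1: derive conn(d,f) via R0 from cites(d,f)
round 1: derive conn(e,d) via R0 from cites(e,d)
round 1: derive conn(f,d) via R0 from cites(f,d)
round 1: derive conn(h,e) via R0 from cites(h,e)
round 1: derive conn(h,h) via R0 from cites(h,h)
round 1: derive conn(i,f) via R0 from cites(i,f)
round 1: derive conn(i,j) via R0 from cites(i,j)
round 1: derive conn(j,e) via R0 from cites(j,e)
round 1: derive conn(j,f) via R0 from cites(j,f)
round 1: derive conn(j,j) via R0 from cites(j,j)
round 2: derive conn(b,d) via R1 from conn(b,e), conn(e,d)
round 2: derive conn(d,d) via R1 from conn(d,f), conn(f,d)
round 2: derive conn(d,e) via R1 from conn(d,b), conn(b,e)
round 2: derive conn(d,h) via R1 from conn(d,b), conn(b,h)
round 2: derive conn(d,j) via R1 from conn(d,b), conn(b,j)
round 2: derive conn(e,b) via R1 from conn(e,d), conn(d,b)
round 2: derive conn(e,f) via R1 from conn(e,d), conn(d,f)
round 2: derive conn(f,b) via R1 from conn(f,d), conn(d,b)
round 2: derive conn(f,f) via R1 from conn(f,d), conn(d,f)
round 2: derive conn(h,d) via R1 from conn(h,e), conn(e,d)
round 2: derive conn(i,d) via R1 from conn(i,f), conn(f,d)
round 2: derive conn(i,e) via R1 from conn(i,j), conn(j,e)
round 2: derive conn(j,d) via R1 from conn(j,e), conn(e,d)
round 3: derive conn(b,b) via R1 from conn(b,d), conn(d,b)
round 3: derive conn(e,e) via R1 from conn(e,b), conn(b,e)
round 3: derive conn(e,h) via R1 from conn(e,b), conn(b,h)
round 3: derive conn(e,j) via R1 from conn(e,b), conn(b,j)
round 3: derive conn(f,e) via R1 from conn(f,b), conn(b,e)
round 3: derive conn(f,h) via R1 from conn(f,b), conn(b,h)
round 3: derive conn(f,j) via R1 from conn(f,b), conn(b,j)
round 3: derive conn(h,b) via R1 from conn(h,d), conn(d,b)
round 3: derive conn(h,f) via R1 from conn(h,d), conn(d,f)
round 3: derive conn(h,j) via R1 from conn(h,d), conn(d,j)
round 3: derive conn(i,b) via R1 from conn(i,d), conn(d,b)
round 3: derive conn(i,h) via R1 from conn(i,d), conn(d,h)
round 3: derive conn(j,b) via R1 from conn(j,d), conn(d,b)
round 3: derive conn(j,h) via R1 from conn(j,d), conn(d,h)

conn(b,b)
conn(b,d)
conn(b,e)
conn(b,f)
conn(b,h)
conn(b,j)
conn(d,b)
conn(d,d)
conn(d,e)
conn(d,f)
conn(d,h)
conn(d,j)
conn(e,b)
conn(e,d)
conn(e,e)
conn(e,f)
conn(e,h)
conn(e,j)
conn(f,b)
conn(f,d)
conn(f,e)
conn(f,f)
conn(f,h)
conn(f,j)
conn(h,b)
conn(h,d)
conn(h,e)
conn(h,f)
conn(h,h)
conn(h,j)
conn(i,b)
conn(i,d)
conn(i,e)
conn(i,f)
conn(i,h)
conn(i,j)
conn(j,b)
conn(j,d)
conn(j,e)
conn(j,f)
conn(j,h)
conn(j,j)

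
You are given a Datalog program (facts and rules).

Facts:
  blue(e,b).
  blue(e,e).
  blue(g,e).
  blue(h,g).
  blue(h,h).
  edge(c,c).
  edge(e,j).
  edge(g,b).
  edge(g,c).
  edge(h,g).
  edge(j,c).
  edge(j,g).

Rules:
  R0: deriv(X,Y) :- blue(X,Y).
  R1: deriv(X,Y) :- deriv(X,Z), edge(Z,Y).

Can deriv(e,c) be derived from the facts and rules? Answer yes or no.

yes

round 1: derive deriv(e,b) via R0 from blue(e,b)
round 1: derive deriv(e,e) via R0 from blue(e,e)
round 1: derive deriv(g,e) via R0 from blue(g,e)
round 1: derive deriv(h,g) via R0 from blue(h,g)
round 1: derive deriv(h,h) via R0 from blue(h,h)
round 2: derive deriv(e,j) via R1 from deriv(e,e), edge(e,j)
round 2: derive deriv(g,j) via R1 from deriv(g,e), edge(e,j)
round 2: derive deriv(h,b) via R1 from deriv(h,g), edge(g,b)
round 2: derive deriv(h,c) via R1 from deriv(h,g), edge(g,c)
round 3: derive deriv(e,c) via R1 from deriv(e,j), edge(j,c)
round 3: derive deriv(e,g) via R1 from deriv(e,j), edge(j,g)
round 3: derive deriv(g,c) via R1 from deriv(g,j), edge(j,c)
round 3: derive deriv(g,g) via R1 from deriv(g,j), edge(j,g)
round 4: derive deriv(g,b) via R1 from deriv(g,g), edge(g,b)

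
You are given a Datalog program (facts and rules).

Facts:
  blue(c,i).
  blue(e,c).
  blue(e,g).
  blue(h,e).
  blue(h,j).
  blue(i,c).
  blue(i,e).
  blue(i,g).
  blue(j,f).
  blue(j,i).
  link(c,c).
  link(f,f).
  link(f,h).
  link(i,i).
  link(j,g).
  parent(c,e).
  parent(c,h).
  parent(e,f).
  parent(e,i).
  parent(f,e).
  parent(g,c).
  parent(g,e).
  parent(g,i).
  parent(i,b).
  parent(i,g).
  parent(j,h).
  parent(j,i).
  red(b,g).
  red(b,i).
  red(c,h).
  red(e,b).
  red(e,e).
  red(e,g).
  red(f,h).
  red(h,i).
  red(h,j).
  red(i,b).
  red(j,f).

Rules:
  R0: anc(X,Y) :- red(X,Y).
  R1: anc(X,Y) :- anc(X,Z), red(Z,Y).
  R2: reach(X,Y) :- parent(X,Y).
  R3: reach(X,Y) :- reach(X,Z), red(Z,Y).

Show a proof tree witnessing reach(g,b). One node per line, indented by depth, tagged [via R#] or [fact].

round 1: derive reach(c,e) via R2 from parent(c,e)
round 1: derive reach(c,h) via R2 from parent(c,h)
round 1: derive reach(e,f) via R2 from parent(e,f)
round 1: derive reach(e,i) via R2 from parent(e,i)
round 1: derive reach(f,e) via R2 from parent(f,e)
round 1: derive reach(g,c) via R2 from parent(g,c)
round 1: derive reach(g,e) via R2 from parent(g,e)
round 1: derive reach(g,i) via R2 from parent(g,i)
round 1: derive reach(i,b) via R2 from parent(i,b)
round 1: derive reach(i,g) via R2 from parent(i,g)
round 1: derive reach(j,h) via R2 from parent(j,h)
round 1: derive reach(j,i) via R2 from parent(j,i)
round 2: derive reach(c,b) via R3 from reach(c,e), red(e,b)
round 2: derive reach(c,g) via R3 from reach(c,e), red(e,g)
round 2: derive reach(c,i) via R3 from reach(c,h), red(h,i)
round 2: derive reach(c,j) via R3 from reach(c,h), red(h,j)
round 2: derive reach(e,b) via R3 from reach(e,i), red(i,b)
round 2: derive reach(e,h) via R3 from reach(e,f), red(f,h)
round 2: derive reach(f,b) via R3 from reach(f,e), red(e,b)
round 2: derive reach(f,g) via R3 from reach(f,e), red(e,g)
round 2: derive reach(g,b) via R3 from reach(g,e), red(e,b)
round 2: derive reach(g,g) via R3 from reach(g,e), red(e,g)
round 2: derive reach(g,h) via R3 from reach(g,c), red(c,h)
round 2: derive reach(i,i) via R3 from reach(i,b), red(b,i)
round 2: derive reach(j,b) via R3 from reach(j,i), red(i,b)
round 2: derive reach(j,j) via R3 from reach(j,h), red(h,j)
round 3: derive reach(c,f) via R3 from reach(c,j), red(j,f)
round 3: derive reach(e,g) via R3 from reach(e,b), red(b,g)
round 3: derive reach(e,j) via R3 from reach(e,h), red(h,j)
round 3: derive reach(f,i) via R3 from reach(f,b), red(b,i)
round 3: derive reach(g,j) via R3 from reach(g,h), red(h,j)
round 3: derive reach(j,f) via R3 from reach(j,j), red(j,f)
round 3: derive reach(j,g) via R3 from reach(j,b), red(b,g)
round 4: derive reach(g,f) via R3 from reach(g,j), red(j,f)

reach(g,b)  [via R3]
  reach(g,e)  [via R2]
    parent(g,e)  [fact]
  red(e,b)  [fact]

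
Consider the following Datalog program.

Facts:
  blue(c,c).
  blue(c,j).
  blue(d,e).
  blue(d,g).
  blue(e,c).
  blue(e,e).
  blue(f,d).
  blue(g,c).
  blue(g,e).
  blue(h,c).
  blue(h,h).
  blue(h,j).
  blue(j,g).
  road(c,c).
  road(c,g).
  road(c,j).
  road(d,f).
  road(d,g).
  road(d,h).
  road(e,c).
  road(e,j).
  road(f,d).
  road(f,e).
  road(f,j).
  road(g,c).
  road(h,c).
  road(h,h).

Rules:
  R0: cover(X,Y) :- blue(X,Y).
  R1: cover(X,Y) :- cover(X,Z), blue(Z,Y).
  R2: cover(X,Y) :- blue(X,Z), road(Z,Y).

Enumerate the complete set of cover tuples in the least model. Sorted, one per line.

cover(c,c)
cover(c,e)
cover(c,g)
cover(c,j)
cover(d,c)
cover(d,e)
cover(d,g)
cover(d,j)
cover(e,c)
cover(e,e)
cover(e,g)
cover(e,j)
cover(f,c)
cover(f,d)
cover(f,e)
cover(f,f)
cover(f,g)
cover(f,h)
cover(f,j)
cover(g,c)
cover(g,e)
cover(g,g)
cover(g,j)
cover(h,c)
cover(h,e)
cover(h,g)
cover(h,h)
cover(h,j)
cover(j,c)
cover(j,e)
cover(j,g)
cover(j,j)

round 1: derive cover(c,c) via R0 from blue(c,c)
round 1: derive cover(c,j) via R0 from blue(c,j)
round 1: derive cover(d,e) via R0 from blue(d,e)
round 1: derive cover(d,g) via R0 from blue(d,g)
round 1: derive cover(e,c) via R0 from blue(e,c)
round 1: derive cover(e,e) via R0 from blue(e,e)
round 1: derive cover(f,d) via R0 from blue(f,d)
round 1: derive cover(g,c) via R0 from blue(g,c)
round 1: derive cover(g,e) via R0 from blue(g,e)
round 1: derive cover(h,c) via R0 from blue(h,c)
round 1: derive cover(h,h) via R0 from blue(h,h)
round 1: derive cover(h,j) via R0 from blue(h,j)
round 1: derive cover(j,g) via R0 from blue(j,g)
round 1: derive cover(c,g) via R2 from blue(c,c), road(c,g)
round 1: derive cover(d,c) via R2 from blue(d,e), road(e,c)
round 1: derive cover(d,j) via R2 from blue(d,e), road(e,j)
round 1: derive cover(e,g) via R2 from blue(e,c), road(c,g)
round 1: derive cover(e,j) via R2 from blue(e,c), road(c,j)
round 1: derive cover(f,f) via R2 from blue(f,d), road(d,f)
round 1: derive cover(f,g) via R2 from blue(f,d), road(d,g)
round 1: derive cover(f,h) via R2 from blue(f,d), road(d,h)
round 1: derive cover(g,g) via R2 from blue(g,c), road(c,g)
round 1: derive cover(g,j) via R2 from blue(g,c), road(c,j)
round 1: derive cover(h,g) via R2 from blue(h,c), road(c,g)
round 1: derive cover(j,c) via R2 from blue(j,g), road(g,c)
round 2: derive cover(c,e) via R1 from cover(c,g), blue(g,e)
round 2: derive cover(f,c) via R1 from cover(f,g), blue(g,c)
round 2: derive cover(f,e) via R1 from cover(f,d), blue(d,e)
round 2: derive cover(f,j) via R1 from cover(f,h), blue(h,j)
round 2: derive cover(h,e) via R1 from cover(h,g), blue(g,e)
round 2: derive cover(j,e) via R1 from cover(j,g), blue(g,e)
round 2: derive cover(j,j) via R1 from cover(j,c), blue(c,j)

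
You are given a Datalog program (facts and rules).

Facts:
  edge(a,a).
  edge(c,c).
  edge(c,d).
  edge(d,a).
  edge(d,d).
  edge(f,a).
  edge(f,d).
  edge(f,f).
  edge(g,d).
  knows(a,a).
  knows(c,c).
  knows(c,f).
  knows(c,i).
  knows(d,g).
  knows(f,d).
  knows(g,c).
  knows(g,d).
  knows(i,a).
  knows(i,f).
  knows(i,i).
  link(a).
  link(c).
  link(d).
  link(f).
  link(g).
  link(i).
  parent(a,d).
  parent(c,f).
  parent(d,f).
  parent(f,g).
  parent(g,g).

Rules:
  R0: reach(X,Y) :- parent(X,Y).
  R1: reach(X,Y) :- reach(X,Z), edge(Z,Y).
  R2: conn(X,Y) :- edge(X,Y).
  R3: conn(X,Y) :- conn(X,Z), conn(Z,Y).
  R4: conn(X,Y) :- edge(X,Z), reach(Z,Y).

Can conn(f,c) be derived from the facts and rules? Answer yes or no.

no

round 1: derive reach(a,d) via R0 from parent(a,d)
round 1: derive reach(c,f) via R0 from parent(c,f)
round 1: derive reach(d,f) via R0 from parent(d,f)
round 1: derive reach(f,g) via R0 from parent(f,g)
round 1: derive reach(g,g) via R0 from parent(g,g)
round 1: derive conn(a,a) via R2 from edge(a,a)
round 1: derive conn(c,c) via R2 from edge(c,c)
round 1: derive conn(c,d) via R2 from edge(c,d)
round 1: derive conn(d,a) via R2 from edge(d,a)
round 1: derive conn(d,d) via R2 from edge(d,d)
round 1: derive conn(f,a) via R2 from edge(f,a)
round 1: derive conn(f,d) via R2 from edge(f,d)
round 1: derive conn(f,f) via R2 from edge(f,f)
round 1: derive conn(g,d) via R2 from edge(g,d)
round 2: derive reach(a,a) via R1 from reach(a,d), edge(d,a)
round 2: derive reach(c,a) via R1 from reach(c,f), edge(f,a)
round 2: derive reach(c,d) via R1 from reach(c,f), edge(f,d)
round 2: derive reach(d,a) via R1 from reach(d,f), edge(f,a)
round 2: derive reach(d,d) via R1 from reach(d,f), edge(f,d)
round 2: derive reach(f,d) via R1 from reach(f,g), edge(g,d)
round 2: derive reach(g,d) via R1 from reach(g,g), edge(g,d)
round 2: derive conn(c,a) via R3 from conn(c,d), conn(d,a)
round 2: derive conn(g,a) via R3 from conn(g,d), conn(d,a)
round 2: derive conn(a,d) via R4 from edge(a,a), reach(a,d)
round 2: derive conn(c,f) via R4 from edge(c,c), reach(c,f)
round 2: derive conn(d,f) via R4 from edge(d,d), reach(d,f)
round 2: derive conn(f,g) via R4 from edge(f,f), reach(f,g)
round 2: derive conn(g,f) via R4 from edge(g,d), reach(d,f)
round 3: derive reach(f,a) via R1 from reach(f,d), edge(d,a)
round 3: derive reach(g,a) via R1 from reach(g,d), edge(d,a)
round 3: derive conn(a,f) via R3 from conn(a,d), conn(d,f)
round 3: derive conn(c,g) via R3 from conn(c,f), conn(f,g)
round 3: derive conn(d,g) via R3 from conn(d,f), conn(f,g)
round 3: derive conn(g,g) via R3 from conn(g,f), conn(f,g)
round 4: derive conn(a,g) via R3 from conn(a,d), conn(d,g)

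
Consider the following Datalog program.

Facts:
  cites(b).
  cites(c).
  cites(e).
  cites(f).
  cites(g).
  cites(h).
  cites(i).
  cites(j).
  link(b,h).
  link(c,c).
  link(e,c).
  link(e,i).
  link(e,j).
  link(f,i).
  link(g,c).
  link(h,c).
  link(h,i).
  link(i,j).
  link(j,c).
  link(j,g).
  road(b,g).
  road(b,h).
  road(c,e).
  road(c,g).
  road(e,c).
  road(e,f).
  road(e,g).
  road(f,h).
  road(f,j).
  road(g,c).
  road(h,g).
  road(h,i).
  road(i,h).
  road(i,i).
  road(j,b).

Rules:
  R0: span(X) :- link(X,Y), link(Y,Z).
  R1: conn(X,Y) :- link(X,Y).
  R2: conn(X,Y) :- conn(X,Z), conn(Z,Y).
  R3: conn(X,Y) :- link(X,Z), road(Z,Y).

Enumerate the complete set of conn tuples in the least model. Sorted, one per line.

conn(b,b)
conn(b,c)
conn(b,e)
conn(b,g)
conn(b,h)
conn(b,i)
conn(b,j)
conn(c,b)
conn(c,c)
conn(c,e)
conn(c,g)
conn(c,h)
conn(c,i)
conn(c,j)
conn(e,b)
conn(e,c)
conn(e,e)
conn(e,g)
conn(e,h)
conn(e,i)
conn(e,j)
conn(f,b)
conn(f,c)
conn(f,e)
conn(f,g)
conn(f,h)
conn(f,i)
conn(f,j)
conn(g,b)
conn(g,c)
conn(g,e)
conn(g,g)
conn(g,h)
conn(g,i)
conn(g,j)
conn(h,b)
conn(h,c)
conn(h,e)
conn(h,g)
conn(h,h)
conn(h,i)
conn(h,j)
conn(i,b)
conn(i,c)
conn(i,e)
conn(i,g)
conn(i,h)
conn(i,i)
conn(i,j)
conn(j,b)
conn(j,c)
conn(j,e)
conn(j,g)
conn(j,h)
conn(j,i)
conn(j,j)

round 1: derive conn(b,h) via R1 from link(b,h)
round 1: derive conn(c,c) via R1 from link(c,c)
round 1: derive conn(e,c) via R1 from link(e,c)
round 1: derive conn(e,i) via R1 from link(e,i)
round 1: derive conn(e,j) via R1 from link(e,j)
round 1: derive conn(f,i) via R1 from link(f,i)
round 1: derive conn(g,c) via R1 from link(g,c)
round 1: derive conn(h,c) via R1 from link(h,c)
round 1: derive conn(h,i) via R1 from link(h,i)
round 1: derive conn(i,j) via R1 from link(i,j)
round 1: derive conn(j,c) via R1 from link(j,c)
round 1: derive conn(j,g) via R1 from link(j,g)
round 1: derive conn(b,g) via R3 from link(b,h), road(h,g)
round 1: derive conn(b,i) via R3 from link(b,h), road(h,i)
round 1: derive conn(c,e) via R3 from link(c,c), road(c,e)
round 1: derive conn(c,g) via R3 from link(c,c), road(c,g)
round 1: derive conn(e,b) via R3 from link(e,j), road(j,b)
round 1: derive conn(e,e) via R3 from link(e,c), road(c,e)
round 1: derive conn(e,g) via R3 from link(e,c), road(c,g)
round 1: derive conn(e,h) via R3 from link(e,i), road(i,h)
round 1: derive conn(f,h) via R3 from link(f,i), road(i,h)
round 1: derive conn(g,e) via R3 from link(g,c), road(c,e)
round 1: derive conn(g,g) via R3 from link(g,c), road(c,g)
round 1: derive conn(h,e) via R3 from link(h,c), road(c,e)
round 1: derive conn(h,g) via R3 from link(h,c), road(c,g)
round 1: derive conn(h,h) via R3 from link(h,i), road(i,h)
round 1: derive conn(i,b) via R3 from link(i,j), road(j,b)
round 1: derive conn(j,e) via R3 from link(j,c), road(c,e)
round 2: derive conn(b,b) via R2 from conn(b,i), conn(i,b)
round 2: derive conn(b,c) via R2 from conn(b,g), conn(g,c)
round 2: derive conn(b,e) via R2 from conn(b,g), conn(g,e)
round 2: derive conn(b,j) via R2 from conn(b,i), conn(i,j)
round 2: derive conn(c,b) via R2 from conn(c,e), conn(e,b)
round 2: derive conn(c,h) via R2 from conn(c,e), conn(e,h)
round 2: derive conn(c,i) via R2 from conn(c,e), conn(e,i)
round 2: derive conn(c,j) via R2 from conn(c,e), conn(e,j)
round 2: derive conn(f,b) via R2 from conn(f,i), conn(i,b)
round 2: derive conn(f,c) via R2 from conn(f,h), conn(h,c)
round 2: derive conn(f,e) via R2 from conn(f,h), conn(h,e)
round 2: derive conn(f,g) via R2 from conn(f,h), conn(h,g)
round 2: derive conn(f,j) via R2 from conn(f,i), conn(i,j)
round 2: derive conn(g,b) via R2 from conn(g,e), conn(e,b)
round 2: derive conn(g,h) via R2 from conn(g,e), conn(e,h)
round 2: derive conn(g,i) via R2 from conn(g,e), conn(e,i)
round 2: derive conn(g,j) via R2 from conn(g,e), conn(e,j)
round 2: derive conn(h,b) via R2 from conn(h,e), conn(e,b)
round 2: derive conn(h,j) via R2 from conn(h,e), conn(e,j)
round 2: derive conn(i,c) via R2 from conn(i,j), conn(j,c)
round 2: derive conn(i,e) via R2 from conn(i,j), conn(j,e)
round 2: derive conn(i,g) via R2 from conn(i,b), conn(b,g)
round 2: derive conn(i,h) via R2 from conn(i,b), conn(b,h)
round 2: derive conn(i,i) via R2 from conn(i,b), conn(b,i)
round 2: derive conn(j,b) via R2 from conn(j,e), conn(e,b)
round 2: derive conn(j,h) via R2 from conn(j,e), conn(e,h)
round 2: derive conn(j,i) via R2 from conn(j,e), conn(e,i)
round 2: derive conn(j,j) via R2 from conn(j,e), conn(e,j)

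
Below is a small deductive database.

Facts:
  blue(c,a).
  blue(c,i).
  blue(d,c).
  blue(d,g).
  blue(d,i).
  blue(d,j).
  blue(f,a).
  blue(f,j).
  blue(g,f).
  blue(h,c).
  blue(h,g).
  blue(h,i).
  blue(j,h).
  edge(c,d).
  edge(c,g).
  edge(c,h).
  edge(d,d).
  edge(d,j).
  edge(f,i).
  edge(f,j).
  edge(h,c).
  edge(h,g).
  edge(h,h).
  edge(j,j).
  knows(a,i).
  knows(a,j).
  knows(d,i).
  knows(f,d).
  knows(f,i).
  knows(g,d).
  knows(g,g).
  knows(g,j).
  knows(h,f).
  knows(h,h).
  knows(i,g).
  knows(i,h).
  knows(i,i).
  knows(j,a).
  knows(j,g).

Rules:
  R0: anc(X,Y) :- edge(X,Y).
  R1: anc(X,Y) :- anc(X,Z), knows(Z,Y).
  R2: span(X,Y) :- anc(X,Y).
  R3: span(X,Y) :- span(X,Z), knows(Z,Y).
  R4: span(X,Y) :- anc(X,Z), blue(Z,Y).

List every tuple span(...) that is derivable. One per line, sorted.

round 1: derive anc(c,d) via R0 from edge(c,d)
round 1: derive anc(c,g) via R0 from edge(c,g)
round 1: derive anc(c,h) via R0 from edge(c,h)
round 1: derive anc(d,d) via R0 from edge(d,d)
round 1: derive anc(d,j) via R0 from edge(d,j)
round 1: derive anc(f,i) via R0 from edge(f,i)
round 1: derive anc(f,j) via R0 from edge(f,j)
round 1: derive anc(h,c) via R0 from edge(h,c)
round 1: derive anc(h,g) via R0 from edge(h,g)
round 1: derive anc(h,h) via R0 from edge(h,h)
round 1: derive anc(j,j) via R0 from edge(j,j)
round 2: derive anc(c,f) via R1 from anc(c,h), knows(h,f)
round 2: derive anc(c,i) via R1 from anc(c,d), knows(d,i)
round 2: derive anc(c,j) via R1 from anc(c,g), knows(g,j)
round 2: derive anc(d,a) via R1 from anc(d,j), knows(j,a)
round 2: derive anc(d,g) via R1 from anc(d,j), knows(j,g)
round 2: derive anc(d,i) via R1 from anc(d,d), knows(d,i)
round 2: derive anc(f,a) via R1 from anc(f,j), knows(j,a)
round 2: derive anc(f,g) via R1 from anc(f,i), knows(i,g)
round 2: derive anc(f,h) via R1 from anc(f,i), knows(i,h)
round 2: derive anc(h,d) via R1 from anc(h,g), knows(g,d)
round 2: derive anc(h,f) via R1 from anc(h,h), knows(h,f)
round 2: derive anc(h,j) via R1 from anc(h,g), knows(g,j)
round 2: derive anc(j,a) via R1 from anc(j,j), knows(j,a)
round 2: derive anc(j,g) via R1 from anc(j,j), knows(j,g)
round 2: derive span(c,d) via R2 from anc(c,d)
round 2: derive span(c,g) via R2 from anc(c,g)
round 2: derive span(c,h) via R2 from anc(c,h)
round 2: derive span(d,d) via R2 from anc(d,d)
round 2: derive span(d,j) via R2 from anc(d,j)
round 2: derive span(f,i) via R2 from anc(f,i)
round 2: derive span(f,j) via R2 from anc(f,j)
round 2: derive span(h,c) via R2 from anc(h,c)
round 2: derive span(h,g) via R2 from anc(h,g)
round 2: derive span(h,h) via R2 from anc(h,h)
round 2: derive span(j,j) via R2 from anc(j,j)
round 2: derive span(c,c) via R4 from anc(c,d), blue(d,c)
round 2: derive span(c,f) via R4 from anc(c,g), blue(g,f)
round 2: derive span(c,i) via R4 from anc(c,d), blue(d,i)
round 2: derive span(c,j) via R4 from anc(c,d), blue(d,j)
round 2: derive span(d,c) via R4 from anc(d,d), blue(d,c)
round 2: derive span(d,g) via R4 from anc(d,d), blue(d,g)
round 2: derive span(d,h) via R4 from anc(d,j), blue(j,h)
round 2: derive span(d,i) via R4 from anc(d,d), blue(d,i)
round 2: derive span(f,h) via R4 from anc(f,j), blue(j,h)
round 2: derive span(h,a) via R4 from anc(h,c), blue(c,a)
round 2: derive span(h,f) via R4 from anc(h,g), blue(g,f)
round 2: derive span(h,i) via R4 from anc(h,c), blue(c,i)
round 2: derive span(j,h) via R4 from anc(j,j), blue(j,h)
round 3: derive anc(c,a) via R1 from anc(c,j), knows(j,a)
round 3: derive anc(d,h) via R1 from anc(d,i), knows(i,h)
round 3: derive anc(f,d) via R1 from anc(f,g), knows(g,d)
round 3: derive anc(f,f) via R1 from anc(f,h), knows(h,f)
round 3: derive anc(h,a) via R1 from anc(h,j), knows(j,a)
round 3: derive anc(h,i) via R1 from anc(h,d), knows(d,i)
round 3: derive anc(j,d) via R1 from anc(j,g), knows(g,d)
round 3: derive anc(j,i) via R1 from anc(j,a), knows(a,i)
round 3: derive span(d,a) via R2 from anc(d,a)
round 3: derive span(f,a) via R2 from anc(f,a)
round 3: derive span(f,g) via R2 from anc(f,g)
round 3: derive span(h,d) via R2 from anc(h,d)
round 3: derive span(h,j) via R2 from anc(h,j)
round 3: derive span(j,a) via R2 from anc(j,a)
round 3: derive span(j,g) via R2 from anc(j,g)
round 3: derive span(c,a) via R3 from span(c,j), knows(j,a)
round 3: derive span(d,f) via R3 from span(d,h), knows(h,f)
round 3: derive span(f,f) via R3 from span(f,h), knows(h,f)
round 3: derive span(j,f) via R3 from span(j,h), knows(h,f)
round 3: derive span(f,c) via R4 from anc(f,h), blue(h,c)
round 4: derive anc(d,f) via R1 from anc(d,h), knows(h,f)
round 4: derive anc(j,h) via R1 from anc(j,i), knows(i,h)
round 4: derive span(f,d) via R2 from anc(f,d)
round 4: derive span(j,d) via R2 from anc(j,d)
round 4: derive span(j,i) via R2 from anc(j,i)
round 4: derive span(j,c) via R4 from anc(j,d), blue(d,c)
round 5: derive anc(j,f) via R1 from anc(j,h), knows(h,f)

span(c,a)
span(c,c)
span(c,d)
span(c,f)
span(c,g)
span(c,h)
span(c,i)
span(c,j)
span(d,a)
span(d,c)
span(d,d)
span(d,f)
span(d,g)
span(d,h)
span(d,i)
span(d,j)
span(f,a)
span(f,c)
span(f,d)
span(f,f)
span(f,g)
span(f,h)
span(f,i)
span(f,j)
span(h,a)
span(h,c)
span(h,d)
span(h,f)
span(h,g)
span(h,h)
span(h,i)
span(h,j)
span(j,a)
span(j,c)
span(j,d)
span(j,f)
span(j,g)
span(j,h)
span(j,i)
span(j,j)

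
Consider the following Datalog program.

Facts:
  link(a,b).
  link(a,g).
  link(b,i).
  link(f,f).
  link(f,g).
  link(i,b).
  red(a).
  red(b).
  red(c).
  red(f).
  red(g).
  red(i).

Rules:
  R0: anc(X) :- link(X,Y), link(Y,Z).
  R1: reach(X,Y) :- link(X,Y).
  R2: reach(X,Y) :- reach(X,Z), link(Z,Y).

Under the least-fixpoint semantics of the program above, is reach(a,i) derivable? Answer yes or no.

round 1: derive reach(a,b) via R1 from link(a,b)
round 1: derive reach(a,g) via R1 from link(a,g)
round 1: derive reach(b,i) via R1 from link(b,i)
round 1: derive reach(f,f) via R1 from link(f,f)
round 1: derive reach(f,g) via R1 from link(f,g)
round 1: derive reach(i,b) via R1 from link(i,b)
round 2: derive reach(a,i) via R2 from reach(a,b), link(b,i)
round 2: derive reach(b,b) via R2 from reach(b,i), link(i,b)
round 2: derive reach(i,i) via R2 from reach(i,b), link(b,i)

yes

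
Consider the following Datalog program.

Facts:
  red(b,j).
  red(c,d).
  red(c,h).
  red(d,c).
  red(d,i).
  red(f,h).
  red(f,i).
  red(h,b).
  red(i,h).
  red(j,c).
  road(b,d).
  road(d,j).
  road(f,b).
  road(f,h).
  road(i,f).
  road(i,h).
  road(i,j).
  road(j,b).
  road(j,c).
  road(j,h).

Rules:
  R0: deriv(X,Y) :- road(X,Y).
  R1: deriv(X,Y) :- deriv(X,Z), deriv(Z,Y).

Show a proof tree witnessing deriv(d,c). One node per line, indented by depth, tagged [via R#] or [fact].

round 1: derive deriv(b,d) via R0 from road(b,d)
round 1: derive deriv(d,j) via R0 from road(d,j)
round 1: derive deriv(f,b) via R0 from road(f,b)
round 1: derive deriv(f,h) via R0 from road(f,h)
round 1: derive deriv(i,f) via R0 from road(i,f)
round 1: derive deriv(i,h) via R0 from road(i,h)
round 1: derive deriv(i,j) via R0 from road(i,j)
round 1: derive deriv(j,b) via R0 from road(j,b)
round 1: derive deriv(j,c) via R0 from road(j,c)
round 1: derive deriv(j,h) via R0 from road(j,h)
round 2: derive deriv(b,j) via R1 from deriv(b,d), deriv(d,j)
round 2: derive deriv(d,b) via R1 from deriv(d,j), deriv(j,b)
round 2: derive deriv(d,c) via R1 from deriv(d,j), deriv(j,c)
round 2: derive deriv(d,h) via R1 from deriv(d,j), deriv(j,h)
round 2: derive deriv(f,d) via R1 from deriv(f,b), deriv(b,d)
round 2: derive deriv(i,b) via R1 from deriv(i,f), deriv(f,b)
round 2: derive deriv(i,c) via R1 from deriv(i,j), deriv(j,c)
round 2: derive deriv(j,d) via R1 from deriv(j,b), deriv(b,d)
round 3: derive deriv(b,b) via R1 from deriv(b,d), deriv(d,b)
round 3: derive deriv(b,c) via R1 from deriv(b,d), deriv(d,c)
round 3: derive deriv(b,h) via R1 from deriv(b,d), deriv(d,h)
round 3: derive deriv(d,d) via R1 from deriv(d,b), deriv(b,d)
round 3: derive deriv(f,c) via R1 from deriv(f,d), deriv(d,c)
round 3: derive deriv(f,j) via R1 from deriv(f,b), deriv(b,j)
round 3: derive deriv(i,d) via R1 from deriv(i,b), deriv(b,d)
round 3: derive deriv(j,j) via R1 from deriv(j,b), deriv(b,j)

deriv(d,c)  [via R1]
  deriv(d,j)  [via R0]
    road(d,j)  [fact]
  deriv(j,c)  [via R0]
    road(j,c)  [fact]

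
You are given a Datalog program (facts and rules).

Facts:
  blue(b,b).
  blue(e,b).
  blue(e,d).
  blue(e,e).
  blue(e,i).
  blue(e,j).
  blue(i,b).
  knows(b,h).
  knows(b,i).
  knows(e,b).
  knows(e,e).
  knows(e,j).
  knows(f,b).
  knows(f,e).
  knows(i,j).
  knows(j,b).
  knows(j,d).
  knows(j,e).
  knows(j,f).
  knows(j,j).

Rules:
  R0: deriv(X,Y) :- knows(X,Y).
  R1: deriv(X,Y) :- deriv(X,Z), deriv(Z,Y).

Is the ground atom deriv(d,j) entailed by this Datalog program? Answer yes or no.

round 1: derive deriv(b,h) via R0 from knows(b,h)
round 1: derive deriv(b,i) via R0 from knows(b,i)
round 1: derive deriv(e,b) via R0 from knows(e,b)
round 1: derive deriv(e,e) via R0 from knows(e,e)
round 1: derive deriv(e,j) via R0 from knows(e,j)
round 1: derive deriv(f,b) via R0 from knows(f,b)
round 1: derive deriv(f,e) via R0 from knows(f,e)
round 1: derive deriv(i,j) via R0 from knows(i,j)
round 1: derive deriv(j,b) via R0 from knows(j,b)
round 1: derive deriv(j,d) via R0 from knows(j,d)
round 1: derive deriv(j,e) via R0 from knows(j,e)
round 1: derive deriv(j,f) via R0 from knows(j,f)
round 1: derive deriv(j,j) via R0 from knows(j,j)
round 2: derive deriv(b,j) via R1 from deriv(b,i), deriv(i,j)
round 2: derive deriv(e,d) via R1 from deriv(e,j), deriv(j,d)
round 2: derive deriv(e,f) via R1 from deriv(e,j), deriv(j,f)
round 2: derive deriv(e,h) via R1 from deriv(e,b), deriv(b,h)
round 2: derive deriv(e,i) via R1 from deriv(e,b), deriv(b,i)
round 2: derive deriv(f,h) via R1 from deriv(f,b), deriv(b,h)
round 2: derive deriv(f,i) via R1 from deriv(f,b), deriv(b,i)
round 2: derive deriv(f,j) via R1 from deriv(f,e), deriv(e,j)
round 2: derive deriv(i,b) via R1 from deriv(i,j), deriv(j,b)
round 2: derive deriv(i,d) via R1 from deriv(i,j), deriv(j,d)
round 2: derive deriv(i,e) via R1 from deriv(i,j), deriv(j,e)
round 2: derive deriv(i,f) via R1 from deriv(i,j), deriv(j,f)
round 2: derive deriv(j,h) via R1 from deriv(j,b), deriv(b,h)
round 2: derive deriv(j,i) via R1 from deriv(j,b), deriv(b,i)
round 3: derive deriv(b,b) via R1 from deriv(b,i), deriv(i,b)
round 3: derive deriv(b,d) via R1 from deriv(b,i), deriv(i,d)
round 3: derive deriv(b,e) via R1 from deriv(b,i), deriv(i,e)
round 3: derive deriv(b,f) via R1 from deriv(b,i), deriv(i,f)
round 3: derive deriv(f,d) via R1 from deriv(f,e), deriv(e,d)
round 3: derive deriv(f,f) via R1 from deriv(f,e), deriv(e,f)
round 3: derive deriv(i,h) via R1 from deriv(i,b), deriv(b,h)
round 3: derive deriv(i,i) via R1 from deriv(i,b), deriv(b,i)

no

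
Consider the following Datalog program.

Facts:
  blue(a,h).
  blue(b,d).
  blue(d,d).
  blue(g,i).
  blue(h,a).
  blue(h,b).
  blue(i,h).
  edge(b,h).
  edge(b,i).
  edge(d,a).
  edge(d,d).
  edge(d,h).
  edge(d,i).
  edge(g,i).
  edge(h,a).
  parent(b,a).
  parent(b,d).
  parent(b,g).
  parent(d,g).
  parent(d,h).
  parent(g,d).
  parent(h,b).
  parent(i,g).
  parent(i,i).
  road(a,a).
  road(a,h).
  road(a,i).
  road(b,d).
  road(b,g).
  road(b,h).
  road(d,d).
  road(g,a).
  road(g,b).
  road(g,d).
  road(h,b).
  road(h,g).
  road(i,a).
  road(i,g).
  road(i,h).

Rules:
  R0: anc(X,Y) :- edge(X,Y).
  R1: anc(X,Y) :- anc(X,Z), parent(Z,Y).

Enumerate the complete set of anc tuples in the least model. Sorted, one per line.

anc(b,a)
anc(b,b)
anc(b,d)
anc(b,g)
anc(b,h)
anc(b,i)
anc(d,a)
anc(d,b)
anc(d,d)
anc(d,g)
anc(d,h)
anc(d,i)
anc(g,a)
anc(g,b)
anc(g,d)
anc(g,g)
anc(g,h)
anc(g,i)
anc(h,a)

round 1: derive anc(b,h) via R0 from edge(b,h)
round 1: derive anc(b,i) via R0 from edge(b,i)
round 1: derive anc(d,a) via R0 from edge(d,a)
round 1: derive anc(d,d) via R0 from edge(d,d)
round 1: derive anc(d,h) via R0 from edge(d,h)
round 1: derive anc(d,i) via R0 from edge(d,i)
round 1: derive anc(g,i) via R0 from edge(g,i)
round 1: derive anc(h,a) via R0 from edge(h,a)
round 2: derive anc(b,b) via R1 from anc(b,h), parent(h,b)
round 2: derive anc(b,g) via R1 from anc(b,i), parent(i,g)
round 2: derive anc(d,b) via R1 from anc(d,h), parent(h,b)
round 2: derive anc(d,g) via R1 from anc(d,d), parent(d,g)
round 2: derive anc(g,g) via R1 from anc(g,i), parent(i,g)
round 3: derive anc(b,a) via R1 from anc(b,b), parent(b,a)
round 3: derive anc(b,d) via R1 from anc(b,b), parent(b,d)
round 3: derive anc(g,d) via R1 from anc(g,g), parent(g,d)
round 4: derive anc(g,h) via R1 from anc(g,d), parent(d,h)
round 5: derive anc(g,b) via R1 from anc(g,h), parent(h,b)
round 6: derive anc(g,a) via R1 from anc(g,b), parent(b,a)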